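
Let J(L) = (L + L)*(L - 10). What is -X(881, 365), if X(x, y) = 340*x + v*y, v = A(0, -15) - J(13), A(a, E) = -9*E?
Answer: -320345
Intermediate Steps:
J(L) = 2*L*(-10 + L) (J(L) = (2*L)*(-10 + L) = 2*L*(-10 + L))
v = 57 (v = -9*(-15) - 2*13*(-10 + 13) = 135 - 2*13*3 = 135 - 1*78 = 135 - 78 = 57)
X(x, y) = 57*y + 340*x (X(x, y) = 340*x + 57*y = 57*y + 340*x)
-X(881, 365) = -(57*365 + 340*881) = -(20805 + 299540) = -1*320345 = -320345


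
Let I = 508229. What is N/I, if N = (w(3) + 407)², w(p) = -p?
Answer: 163216/508229 ≈ 0.32115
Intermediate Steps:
N = 163216 (N = (-1*3 + 407)² = (-3 + 407)² = 404² = 163216)
N/I = 163216/508229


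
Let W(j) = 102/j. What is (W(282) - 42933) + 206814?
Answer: 7702424/47 ≈ 1.6388e+5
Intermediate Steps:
(W(282) - 42933) + 206814 = (102/282 - 42933) + 206814 = (102*(1/282) - 42933) + 206814 = (17/47 - 42933) + 206814 = -2017834/47 + 206814 = 7702424/47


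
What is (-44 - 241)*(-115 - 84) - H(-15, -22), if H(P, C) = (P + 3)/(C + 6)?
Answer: 226857/4 ≈ 56714.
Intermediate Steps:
H(P, C) = (3 + P)/(6 + C)
(-44 - 241)*(-115 - 84) - H(-15, -22) = (-44 - 241)*(-115 - 84) - (3 - 15)/(6 - 22) = -285*(-199) - (-12)/(-16) = 56715 - (-1)*(-12)/16 = 56715 - 1*¾ = 56715 - ¾ = 226857/4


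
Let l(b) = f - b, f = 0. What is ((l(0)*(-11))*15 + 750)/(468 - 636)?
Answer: -125/28 ≈ -4.4643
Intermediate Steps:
l(b) = -b (l(b) = 0 - b = -b)
((l(0)*(-11))*15 + 750)/(468 - 636) = ((-1*0*(-11))*15 + 750)/(468 - 636) = ((0*(-11))*15 + 750)/(-168) = (0*15 + 750)*(-1/168) = (0 + 750)*(-1/168) = 750*(-1/168) = -125/28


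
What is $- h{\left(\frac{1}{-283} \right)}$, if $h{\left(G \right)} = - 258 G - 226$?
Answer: $\frac{63700}{283} \approx 225.09$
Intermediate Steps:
$h{\left(G \right)} = -226 - 258 G$
$- h{\left(\frac{1}{-283} \right)} = - (-226 - \frac{258}{-283}) = - (-226 - - \frac{258}{283}) = - (-226 + \frac{258}{283}) = \left(-1\right) \left(- \frac{63700}{283}\right) = \frac{63700}{283}$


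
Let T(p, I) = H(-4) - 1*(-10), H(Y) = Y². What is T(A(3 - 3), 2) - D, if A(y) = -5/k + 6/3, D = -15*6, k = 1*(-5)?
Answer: 116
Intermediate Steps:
k = -5
D = -90
A(y) = 3 (A(y) = -5/(-5) + 6/3 = -5*(-⅕) + 6*(⅓) = 1 + 2 = 3)
T(p, I) = 26 (T(p, I) = (-4)² - 1*(-10) = 16 + 10 = 26)
T(A(3 - 3), 2) - D = 26 - 1*(-90) = 26 + 90 = 116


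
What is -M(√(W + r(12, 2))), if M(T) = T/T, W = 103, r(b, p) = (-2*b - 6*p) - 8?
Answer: -1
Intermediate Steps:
r(b, p) = -8 - 6*p - 2*b (r(b, p) = (-6*p - 2*b) - 8 = -8 - 6*p - 2*b)
M(T) = 1
-M(√(W + r(12, 2))) = -1*1 = -1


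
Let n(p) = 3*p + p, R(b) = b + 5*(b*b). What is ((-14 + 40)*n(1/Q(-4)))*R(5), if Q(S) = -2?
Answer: -6760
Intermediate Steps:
R(b) = b + 5*b²
n(p) = 4*p
((-14 + 40)*n(1/Q(-4)))*R(5) = ((-14 + 40)*(4/(-2)))*(5*(1 + 5*5)) = (26*(4*(-½)))*(5*(1 + 25)) = (26*(-2))*(5*26) = -52*130 = -6760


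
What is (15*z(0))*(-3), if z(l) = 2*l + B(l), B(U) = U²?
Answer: 0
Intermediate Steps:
z(l) = l² + 2*l (z(l) = 2*l + l² = l² + 2*l)
(15*z(0))*(-3) = (15*(0*(2 + 0)))*(-3) = (15*(0*2))*(-3) = (15*0)*(-3) = 0*(-3) = 0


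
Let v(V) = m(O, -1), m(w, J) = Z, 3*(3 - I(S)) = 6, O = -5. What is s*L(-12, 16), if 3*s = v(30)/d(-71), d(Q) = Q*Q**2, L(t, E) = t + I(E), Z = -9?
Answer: -33/357911 ≈ -9.2202e-5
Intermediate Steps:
I(S) = 1 (I(S) = 3 - 1/3*6 = 3 - 2 = 1)
m(w, J) = -9
v(V) = -9
L(t, E) = 1 + t (L(t, E) = t + 1 = 1 + t)
d(Q) = Q**3
s = 3/357911 (s = (-9/((-71)**3))/3 = (-9/(-357911))/3 = (-9*(-1/357911))/3 = (1/3)*(9/357911) = 3/357911 ≈ 8.3820e-6)
s*L(-12, 16) = 3*(1 - 12)/357911 = (3/357911)*(-11) = -33/357911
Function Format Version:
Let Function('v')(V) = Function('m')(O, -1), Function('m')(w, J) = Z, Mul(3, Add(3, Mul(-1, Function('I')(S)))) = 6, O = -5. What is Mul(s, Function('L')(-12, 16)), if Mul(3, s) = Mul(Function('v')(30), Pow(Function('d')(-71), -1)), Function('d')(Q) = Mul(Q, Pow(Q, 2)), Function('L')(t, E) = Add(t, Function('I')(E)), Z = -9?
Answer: Rational(-33, 357911) ≈ -9.2202e-5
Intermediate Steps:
Function('I')(S) = 1 (Function('I')(S) = Add(3, Mul(Rational(-1, 3), 6)) = Add(3, -2) = 1)
Function('m')(w, J) = -9
Function('v')(V) = -9
Function('L')(t, E) = Add(1, t) (Function('L')(t, E) = Add(t, 1) = Add(1, t))
Function('d')(Q) = Pow(Q, 3)
s = Rational(3, 357911) (s = Mul(Rational(1, 3), Mul(-9, Pow(Pow(-71, 3), -1))) = Mul(Rational(1, 3), Mul(-9, Pow(-357911, -1))) = Mul(Rational(1, 3), Mul(-9, Rational(-1, 357911))) = Mul(Rational(1, 3), Rational(9, 357911)) = Rational(3, 357911) ≈ 8.3820e-6)
Mul(s, Function('L')(-12, 16)) = Mul(Rational(3, 357911), Add(1, -12)) = Mul(Rational(3, 357911), -11) = Rational(-33, 357911)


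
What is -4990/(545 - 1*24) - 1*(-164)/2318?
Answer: -5740688/603839 ≈ -9.5070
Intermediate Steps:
-4990/(545 - 1*24) - 1*(-164)/2318 = -4990/(545 - 24) + 164*(1/2318) = -4990/521 + 82/1159 = -5740688/603839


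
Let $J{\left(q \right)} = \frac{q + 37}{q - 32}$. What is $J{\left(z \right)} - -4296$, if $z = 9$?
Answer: $4294$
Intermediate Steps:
$J{\left(q \right)} = \frac{37 + q}{-32 + q}$
$J{\left(z \right)} - -4296 = \frac{37 + 9}{-32 + 9} - -4296 = \frac{1}{-23} \cdot 46 + 4296 = \left(- \frac{1}{23}\right) 46 + 4296 = -2 + 4296 = 4294$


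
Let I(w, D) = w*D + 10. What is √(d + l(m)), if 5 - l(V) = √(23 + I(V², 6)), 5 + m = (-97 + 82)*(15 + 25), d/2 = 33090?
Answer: √(66185 - √2196183) ≈ 254.37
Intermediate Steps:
d = 66180 (d = 2*33090 = 66180)
I(w, D) = 10 + D*w (I(w, D) = D*w + 10 = 10 + D*w)
m = -605 (m = -5 + (-97 + 82)*(15 + 25) = -5 - 15*40 = -5 - 600 = -605)
l(V) = 5 - √(33 + 6*V²) (l(V) = 5 - √(23 + (10 + 6*V²)) = 5 - √(33 + 6*V²))
√(d + l(m)) = √(66180 + (5 - √(33 + 6*(-605)²))) = √(66180 + (5 - √(33 + 6*366025))) = √(66180 + (5 - √(33 + 2196150))) = √(66180 + (5 - √2196183)) = √(66185 - √2196183)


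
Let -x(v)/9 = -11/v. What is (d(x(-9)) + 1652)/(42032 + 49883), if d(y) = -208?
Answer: 1444/91915 ≈ 0.015710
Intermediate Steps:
x(v) = 99/v (x(v) = -(-99)/v = 99/v)
(d(x(-9)) + 1652)/(42032 + 49883) = (-208 + 1652)/(42032 + 49883) = 1444/91915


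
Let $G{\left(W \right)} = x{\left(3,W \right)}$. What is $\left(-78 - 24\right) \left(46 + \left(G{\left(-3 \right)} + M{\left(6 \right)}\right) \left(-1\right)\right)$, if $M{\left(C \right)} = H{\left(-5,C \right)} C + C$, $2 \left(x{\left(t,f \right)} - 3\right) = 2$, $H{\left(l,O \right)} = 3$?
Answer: $-1836$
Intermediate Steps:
$x{\left(t,f \right)} = 4$ ($x{\left(t,f \right)} = 3 + \frac{1}{2} \cdot 2 = 3 + 1 = 4$)
$G{\left(W \right)} = 4$
$M{\left(C \right)} = 4 C$ ($M{\left(C \right)} = 3 C + C = 4 C$)
$\left(-78 - 24\right) \left(46 + \left(G{\left(-3 \right)} + M{\left(6 \right)}\right) \left(-1\right)\right) = \left(-78 - 24\right) \left(46 + \left(4 + 4 \cdot 6\right) \left(-1\right)\right) = \left(-78 - 24\right) \left(46 + \left(4 + 24\right) \left(-1\right)\right) = - 102 \left(46 + 28 \left(-1\right)\right) = - 102 \left(46 - 28\right) = \left(-102\right) 18 = -1836$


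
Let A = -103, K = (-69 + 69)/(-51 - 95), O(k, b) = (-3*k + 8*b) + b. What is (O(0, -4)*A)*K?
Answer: 0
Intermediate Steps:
O(k, b) = -3*k + 9*b
K = 0 (K = 0/(-146) = 0*(-1/146) = 0)
(O(0, -4)*A)*K = ((-3*0 + 9*(-4))*(-103))*0 = ((0 - 36)*(-103))*0 = -36*(-103)*0 = 3708*0 = 0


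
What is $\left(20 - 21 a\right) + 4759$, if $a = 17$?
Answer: $4422$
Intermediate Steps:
$\left(20 - 21 a\right) + 4759 = \left(20 - 357\right) + 4759 = -337 + 4759 = 4422$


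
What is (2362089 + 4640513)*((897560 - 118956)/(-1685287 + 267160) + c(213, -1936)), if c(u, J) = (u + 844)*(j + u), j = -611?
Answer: -4177660995335595052/1418127 ≈ -2.9459e+12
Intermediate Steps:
c(u, J) = (-611 + u)*(844 + u) (c(u, J) = (u + 844)*(-611 + u) = (844 + u)*(-611 + u) = (-611 + u)*(844 + u))
(2362089 + 4640513)*((897560 - 118956)/(-1685287 + 267160) + c(213, -1936)) = (2362089 + 4640513)*((897560 - 118956)/(-1685287 + 267160) + (-515684 + 213**2 + 233*213)) = 7002602*(778604/(-1418127) + (-515684 + 45369 + 49629)) = 7002602*(778604*(-1/1418127) - 420686) = 7002602*(-778604/1418127 - 420686) = 7002602*(-596586953726/1418127) = -4177660995335595052/1418127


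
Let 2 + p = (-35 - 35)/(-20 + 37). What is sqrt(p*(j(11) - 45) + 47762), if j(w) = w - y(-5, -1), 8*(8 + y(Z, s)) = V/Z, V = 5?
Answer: sqrt(13848965)/17 ≈ 218.91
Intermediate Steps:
p = -104/17 (p = -2 + (-35 - 35)/(-20 + 37) = -2 - 70/17 = -104/17 ≈ -6.1176)
y(Z, s) = -8 + 5/(8*Z) (y(Z, s) = -8 + (5/Z)/8 = -8 + 5/(8*Z))
j(w) = 65/8 + w (j(w) = w - (-8 + (5/8)/(-5)) = w - (-8 + (5/8)*(-1/5)) = w - (-8 - 1/8) = w - 1*(-65/8) = w + 65/8 = 65/8 + w)
sqrt(p*(j(11) - 45) + 47762) = sqrt(-104*((65/8 + 11) - 45)/17 + 47762) = sqrt(-104*(153/8 - 45)/17 + 47762) = sqrt(-104/17*(-207/8) + 47762) = sqrt(2691/17 + 47762) = sqrt(814645/17) = sqrt(13848965)/17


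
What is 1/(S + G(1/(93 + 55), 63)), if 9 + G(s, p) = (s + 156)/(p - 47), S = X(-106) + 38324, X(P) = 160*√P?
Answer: 214903125312/8251324948320481 - 897187840*I*√106/8251324948320481 ≈ 2.6045e-5 - 1.1195e-6*I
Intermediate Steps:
S = 38324 + 160*I*√106 (S = 160*√(-106) + 38324 = 160*(I*√106) + 38324 = 160*I*√106 + 38324 = 38324 + 160*I*√106 ≈ 38324.0 + 1647.3*I)
G(s, p) = -9 + (156 + s)/(-47 + p) (G(s, p) = -9 + (s + 156)/(p - 47) = -9 + (156 + s)/(-47 + p))
1/(S + G(1/(93 + 55), 63)) = 1/((38324 + 160*I*√106) + (579 + 1/(93 + 55) - 9*63)/(-47 + 63)) = 1/((38324 + 160*I*√106) + (579 + 1/148 - 567)/16) = 1/((38324 + 160*I*√106) + (1/16)*(1777/148)) = 1/((38324 + 160*I*√106) + 1777/2368) = 1/(90753009/2368 + 160*I*√106)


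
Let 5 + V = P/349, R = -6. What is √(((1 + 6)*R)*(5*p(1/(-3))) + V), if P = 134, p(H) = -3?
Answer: 3*√8463599/349 ≈ 25.008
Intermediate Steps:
V = -1611/349 (V = -5 + 134/349 = -1611/349 ≈ -4.6160)
√(((1 + 6)*R)*(5*p(1/(-3))) + V) = √(((1 + 6)*(-6))*(5*(-3)) - 1611/349) = √((7*(-6))*(-15) - 1611/349) = √(-42*(-15) - 1611/349) = √(630 - 1611/349) = √(218259/349) = 3*√8463599/349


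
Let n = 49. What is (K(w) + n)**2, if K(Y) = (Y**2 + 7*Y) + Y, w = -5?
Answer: 1156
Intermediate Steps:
K(Y) = Y**2 + 8*Y
(K(w) + n)**2 = (-5*(8 - 5) + 49)**2 = (-5*3 + 49)**2 = (-15 + 49)**2 = 34**2 = 1156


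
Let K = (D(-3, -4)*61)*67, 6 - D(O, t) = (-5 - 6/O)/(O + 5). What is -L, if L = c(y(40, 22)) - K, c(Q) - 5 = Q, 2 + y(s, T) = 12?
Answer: 61275/2 ≈ 30638.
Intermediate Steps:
y(s, T) = 10 (y(s, T) = -2 + 12 = 10)
D(O, t) = 6 - (-5 - 6/O)/(5 + O) (D(O, t) = 6 - (-5 - 6/O)/(O + 5) = 6 - (-5 - 6/O)/(5 + O))
K = 61305/2 (K = (((6 + 6*(-3)² + 35*(-3))/((-3)*(5 - 3)))*61)*67 = (-⅓*(6 + 6*9 - 105)/2*61)*67 = (-⅓*½*(6 + 54 - 105)*61)*67 = (-⅓*½*(-45)*61)*67 = ((15/2)*61)*67 = (915/2)*67 = 61305/2 ≈ 30653.)
c(Q) = 5 + Q
L = -61275/2 (L = (5 + 10) - 1*61305/2 = 15 - 61305/2 = -61275/2 ≈ -30638.)
-L = -1*(-61275/2) = 61275/2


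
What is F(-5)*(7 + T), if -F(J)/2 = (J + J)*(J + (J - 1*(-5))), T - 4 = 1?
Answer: -1200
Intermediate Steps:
T = 5 (T = 4 + 1 = 5)
F(J) = -4*J*(5 + 2*J) (F(J) = -2*(J + J)*(J + (J - 1*(-5))) = -2*2*J*(J + (J + 5)) = -2*2*J*(J + (5 + J)) = -2*2*J*(5 + 2*J) = -4*J*(5 + 2*J))
F(-5)*(7 + T) = (-4*(-5)*(5 + 2*(-5)))*(7 + 5) = -4*(-5)*(5 - 10)*12 = -4*(-5)*(-5)*12 = -100*12 = -1200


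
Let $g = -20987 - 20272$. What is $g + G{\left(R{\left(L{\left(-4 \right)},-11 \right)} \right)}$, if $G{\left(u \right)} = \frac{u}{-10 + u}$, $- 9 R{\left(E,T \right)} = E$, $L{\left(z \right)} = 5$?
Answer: $- \frac{783920}{19} \approx -41259.0$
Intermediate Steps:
$R{\left(E,T \right)} = - \frac{E}{9}$
$g = -41259$
$G{\left(u \right)} = \frac{u}{-10 + u}$
$g + G{\left(R{\left(L{\left(-4 \right)},-11 \right)} \right)} = -41259 + \frac{\left(- \frac{1}{9}\right) 5}{-10 - \frac{5}{9}} = -41259 - \frac{5}{9 \left(-10 - \frac{5}{9}\right)} = -41259 - \frac{5}{9 \left(- \frac{95}{9}\right)} = -41259 - - \frac{1}{19} = -41259 + \frac{1}{19} = - \frac{783920}{19}$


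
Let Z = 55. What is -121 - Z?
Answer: -176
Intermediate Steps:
-121 - Z = -121 - 1*55 = -121 - 55 = -176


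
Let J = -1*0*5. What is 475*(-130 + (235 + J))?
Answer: 49875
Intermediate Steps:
J = 0 (J = 0*5 = 0)
475*(-130 + (235 + J)) = 475*(-130 + (235 + 0)) = 475*(-130 + 235) = 475*105 = 49875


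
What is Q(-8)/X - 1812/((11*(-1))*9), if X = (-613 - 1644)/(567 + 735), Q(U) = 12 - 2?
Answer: 933568/74481 ≈ 12.534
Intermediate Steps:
Q(U) = 10
X = -2257/1302 ≈ -1.7335
Q(-8)/X - 1812/((11*(-1))*9) = 10/(-2257/1302) - 1812/((11*(-1))*9) = 10*(-1302/2257) - 1812/((-11*9)) = -13020/2257 - 1812/(-99) = -13020/2257 - 1812*(-1/99) = -13020/2257 + 604/33 = 933568/74481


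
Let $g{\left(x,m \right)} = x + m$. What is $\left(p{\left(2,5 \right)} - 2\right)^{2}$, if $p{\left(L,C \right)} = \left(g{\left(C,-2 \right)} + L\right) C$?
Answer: $529$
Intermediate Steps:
$g{\left(x,m \right)} = m + x$
$p{\left(L,C \right)} = C \left(-2 + C + L\right)$ ($p{\left(L,C \right)} = \left(\left(-2 + C\right) + L\right) C = \left(-2 + C + L\right) C = C \left(-2 + C + L\right)$)
$\left(p{\left(2,5 \right)} - 2\right)^{2} = \left(5 \left(-2 + 5 + 2\right) - 2\right)^{2} = \left(5 \cdot 5 - 2\right)^{2} = \left(25 - 2\right)^{2} = 23^{2} = 529$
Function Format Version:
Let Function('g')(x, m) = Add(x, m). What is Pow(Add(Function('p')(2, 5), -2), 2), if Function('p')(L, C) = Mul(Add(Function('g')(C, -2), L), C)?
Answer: 529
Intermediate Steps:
Function('g')(x, m) = Add(m, x)
Function('p')(L, C) = Mul(C, Add(-2, C, L)) (Function('p')(L, C) = Mul(Add(Add(-2, C), L), C) = Mul(Add(-2, C, L), C) = Mul(C, Add(-2, C, L)))
Pow(Add(Function('p')(2, 5), -2), 2) = Pow(Add(Mul(5, Add(-2, 5, 2)), -2), 2) = Pow(Add(Mul(5, 5), -2), 2) = Pow(Add(25, -2), 2) = Pow(23, 2) = 529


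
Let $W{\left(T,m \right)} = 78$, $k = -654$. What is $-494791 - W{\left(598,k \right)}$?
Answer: $-494869$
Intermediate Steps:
$-494791 - W{\left(598,k \right)} = -494791 - 78 = -494869$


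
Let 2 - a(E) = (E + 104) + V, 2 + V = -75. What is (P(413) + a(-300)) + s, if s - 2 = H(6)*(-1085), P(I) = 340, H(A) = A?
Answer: -5893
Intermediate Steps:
V = -77 (V = -2 - 75 = -77)
a(E) = -25 - E (a(E) = 2 - ((E + 104) - 77) = 2 - ((104 + E) - 77) = 2 - (27 + E) = 2 + (-27 - E) = -25 - E)
s = -6508 (s = 2 + 6*(-1085) = 2 - 6510 = -6508)
(P(413) + a(-300)) + s = (340 + (-25 - 1*(-300))) - 6508 = (340 + (-25 + 300)) - 6508 = (340 + 275) - 6508 = 615 - 6508 = -5893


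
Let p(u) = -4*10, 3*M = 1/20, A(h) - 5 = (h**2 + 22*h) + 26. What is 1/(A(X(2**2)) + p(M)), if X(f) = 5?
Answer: 1/126 ≈ 0.0079365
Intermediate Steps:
A(h) = 31 + h**2 + 22*h (A(h) = 5 + ((h**2 + 22*h) + 26) = 5 + (26 + h**2 + 22*h) = 31 + h**2 + 22*h)
M = 1/60 (M = (1/3)/20 = (1/3)*(1/20) = 1/60 ≈ 0.016667)
p(u) = -40
1/(A(X(2**2)) + p(M)) = 1/((31 + 5**2 + 22*5) - 40) = 1/((31 + 25 + 110) - 40) = 1/(166 - 40) = 1/126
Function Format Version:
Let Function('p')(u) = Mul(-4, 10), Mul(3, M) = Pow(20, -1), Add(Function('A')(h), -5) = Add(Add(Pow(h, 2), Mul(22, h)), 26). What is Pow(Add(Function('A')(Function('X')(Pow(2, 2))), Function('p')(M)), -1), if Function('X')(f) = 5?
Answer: Rational(1, 126) ≈ 0.0079365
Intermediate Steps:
Function('A')(h) = Add(31, Pow(h, 2), Mul(22, h)) (Function('A')(h) = Add(5, Add(Add(Pow(h, 2), Mul(22, h)), 26)) = Add(5, Add(26, Pow(h, 2), Mul(22, h))) = Add(31, Pow(h, 2), Mul(22, h)))
M = Rational(1, 60) (M = Mul(Rational(1, 3), Pow(20, -1)) = Mul(Rational(1, 3), Rational(1, 20)) = Rational(1, 60) ≈ 0.016667)
Function('p')(u) = -40
Pow(Add(Function('A')(Function('X')(Pow(2, 2))), Function('p')(M)), -1) = Pow(Add(Add(31, Pow(5, 2), Mul(22, 5)), -40), -1) = Pow(Add(Add(31, 25, 110), -40), -1) = Pow(Add(166, -40), -1) = Pow(126, -1) = Rational(1, 126)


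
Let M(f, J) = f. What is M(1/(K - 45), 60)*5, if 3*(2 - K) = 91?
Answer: -3/44 ≈ -0.068182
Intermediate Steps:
K = -85/3 (K = 2 - ⅓*91 = 2 - 91/3 = -85/3 ≈ -28.333)
M(1/(K - 45), 60)*5 = 5/(-85/3 - 45) = 5/(-220/3) = -3/220*5 = -3/44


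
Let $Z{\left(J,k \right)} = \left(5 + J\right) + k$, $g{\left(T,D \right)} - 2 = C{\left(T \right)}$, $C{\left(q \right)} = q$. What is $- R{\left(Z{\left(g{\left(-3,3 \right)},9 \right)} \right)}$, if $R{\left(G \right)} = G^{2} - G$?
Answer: $-156$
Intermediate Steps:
$g{\left(T,D \right)} = 2 + T$
$Z{\left(J,k \right)} = 5 + J + k$
$- R{\left(Z{\left(g{\left(-3,3 \right)},9 \right)} \right)} = - \left(5 + \left(2 - 3\right) + 9\right) \left(-1 + \left(5 + \left(2 - 3\right) + 9\right)\right) = - \left(5 - 1 + 9\right) \left(-1 + \left(5 - 1 + 9\right)\right) = - 13 \left(-1 + 13\right) = - 13 \cdot 12 = \left(-1\right) 156 = -156$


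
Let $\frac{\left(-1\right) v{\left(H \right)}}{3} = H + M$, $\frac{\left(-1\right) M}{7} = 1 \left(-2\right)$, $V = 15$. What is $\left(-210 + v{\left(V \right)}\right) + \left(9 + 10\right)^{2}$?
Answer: $64$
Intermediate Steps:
$M = 14$ ($M = - 7 \cdot 1 \left(-2\right) = \left(-7\right) \left(-2\right) = 14$)
$v{\left(H \right)} = -42 - 3 H$ ($v{\left(H \right)} = - 3 \left(H + 14\right) = - 3 \left(14 + H\right) = -42 - 3 H$)
$\left(-210 + v{\left(V \right)}\right) + \left(9 + 10\right)^{2} = \left(-210 - 87\right) + \left(9 + 10\right)^{2} = \left(-210 - 87\right) + 19^{2} = \left(-210 - 87\right) + 361 = -297 + 361 = 64$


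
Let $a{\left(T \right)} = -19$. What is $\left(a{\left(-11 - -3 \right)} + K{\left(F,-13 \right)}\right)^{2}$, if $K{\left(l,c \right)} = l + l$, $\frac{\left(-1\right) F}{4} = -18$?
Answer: $15625$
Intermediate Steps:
$F = 72$ ($F = \left(-4\right) \left(-18\right) = 72$)
$K{\left(l,c \right)} = 2 l$
$\left(a{\left(-11 - -3 \right)} + K{\left(F,-13 \right)}\right)^{2} = \left(-19 + 2 \cdot 72\right)^{2} = \left(-19 + 144\right)^{2} = 125^{2} = 15625$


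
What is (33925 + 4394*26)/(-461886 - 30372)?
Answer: -148169/492258 ≈ -0.30100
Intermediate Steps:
(33925 + 4394*26)/(-461886 - 30372) = (33925 + 114244)/(-492258) = 148169*(-1/492258) = -148169/492258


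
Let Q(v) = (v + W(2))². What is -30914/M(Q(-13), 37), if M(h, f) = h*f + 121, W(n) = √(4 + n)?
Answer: -25488593/4744319 - 7434817*√6/9488638 ≈ -7.2917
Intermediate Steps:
Q(v) = (v + √6)² (Q(v) = (v + √(4 + 2))² = (v + √6)²)
M(h, f) = 121 + f*h (M(h, f) = f*h + 121 = 121 + f*h)
-30914/M(Q(-13), 37) = -30914/(121 + 37*(-13 + √6)²)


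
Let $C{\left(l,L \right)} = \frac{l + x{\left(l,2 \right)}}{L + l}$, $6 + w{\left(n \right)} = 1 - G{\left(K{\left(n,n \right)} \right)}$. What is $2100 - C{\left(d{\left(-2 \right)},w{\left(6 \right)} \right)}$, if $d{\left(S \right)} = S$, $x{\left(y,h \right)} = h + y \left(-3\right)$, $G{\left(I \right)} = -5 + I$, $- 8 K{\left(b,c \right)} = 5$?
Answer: $\frac{23148}{11} \approx 2104.4$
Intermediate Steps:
$K{\left(b,c \right)} = - \frac{5}{8}$ ($K{\left(b,c \right)} = \left(- \frac{1}{8}\right) 5 = - \frac{5}{8}$)
$x{\left(y,h \right)} = h - 3 y$
$w{\left(n \right)} = \frac{5}{8}$ ($w{\left(n \right)} = -6 + \left(1 - \left(-5 - \frac{5}{8}\right)\right) = -6 + \left(1 - - \frac{45}{8}\right) = -6 + \left(1 + \frac{45}{8}\right) = -6 + \frac{53}{8} = \frac{5}{8}$)
$C{\left(l,L \right)} = \frac{2 - 2 l}{L + l}$ ($C{\left(l,L \right)} = \frac{l - \left(-2 + 3 l\right)}{L + l} = \frac{2 - 2 l}{L + l}$)
$2100 - C{\left(d{\left(-2 \right)},w{\left(6 \right)} \right)} = 2100 - \frac{2 \left(1 - -2\right)}{\frac{5}{8} - 2} = 2100 - \frac{2 \left(1 + 2\right)}{- \frac{11}{8}} = 2100 - 2 \left(- \frac{8}{11}\right) 3 = 2100 - - \frac{48}{11} = 2100 + \frac{48}{11} = \frac{23148}{11}$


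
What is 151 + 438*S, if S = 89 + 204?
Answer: 128485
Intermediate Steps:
S = 293
151 + 438*S = 151 + 438*293 = 151 + 128334 = 128485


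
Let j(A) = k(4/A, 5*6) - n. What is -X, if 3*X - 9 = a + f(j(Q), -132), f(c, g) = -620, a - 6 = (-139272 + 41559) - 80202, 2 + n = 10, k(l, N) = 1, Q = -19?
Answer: 178520/3 ≈ 59507.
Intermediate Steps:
n = 8 (n = -2 + 10 = 8)
a = -177909 (a = 6 + ((-139272 + 41559) - 80202) = 6 + (-97713 - 80202) = 6 - 177915 = -177909)
j(A) = -7 (j(A) = 1 - 1*8 = 1 - 8 = -7)
X = -178520/3 (X = 3 + (-177909 - 620)/3 = 3 + (1/3)*(-178529) = 3 - 178529/3 = -178520/3 ≈ -59507.)
-X = -1*(-178520/3) = 178520/3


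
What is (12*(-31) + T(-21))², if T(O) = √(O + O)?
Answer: (372 - I*√42)² ≈ 1.3834e+5 - 4821.7*I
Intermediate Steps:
T(O) = √2*√O (T(O) = √(2*O) = √2*√O)
(12*(-31) + T(-21))² = (12*(-31) + √2*√(-21))² = (-372 + √2*(I*√21))² = (-372 + I*√42)²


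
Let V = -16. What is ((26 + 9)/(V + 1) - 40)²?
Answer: 16129/9 ≈ 1792.1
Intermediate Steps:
((26 + 9)/(V + 1) - 40)² = ((26 + 9)/(-16 + 1) - 40)² = (35/(-15) - 40)² = (35*(-1/15) - 40)² = (-7/3 - 40)² = (-127/3)² = 16129/9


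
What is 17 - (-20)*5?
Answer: 117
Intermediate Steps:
17 - (-20)*5 = 17 - 20*(-5) = 17 + 100 = 117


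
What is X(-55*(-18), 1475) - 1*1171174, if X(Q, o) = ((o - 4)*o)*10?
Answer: 20526076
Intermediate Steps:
X(Q, o) = 10*o*(-4 + o) (X(Q, o) = ((-4 + o)*o)*10 = (o*(-4 + o))*10 = 10*o*(-4 + o))
X(-55*(-18), 1475) - 1*1171174 = 10*1475*(-4 + 1475) - 1*1171174 = 10*1475*1471 - 1171174 = 21697250 - 1171174 = 20526076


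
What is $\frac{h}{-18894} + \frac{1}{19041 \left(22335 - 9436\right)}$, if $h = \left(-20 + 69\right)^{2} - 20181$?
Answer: $\frac{242607961773}{257808481997} \approx 0.94104$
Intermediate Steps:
$h = -17780$ ($h = 49^{2} - 20181 = 2401 - 20181 = -17780$)
$\frac{h}{-18894} + \frac{1}{19041 \left(22335 - 9436\right)} = - \frac{17780}{-18894} + \frac{1}{19041 \left(22335 - 9436\right)} = \left(-17780\right) \left(- \frac{1}{18894}\right) + \frac{1}{19041 \cdot 12899} = \frac{8890}{9447} + \frac{1}{19041} \cdot \frac{1}{12899} = \frac{8890}{9447} + \frac{1}{245609859} = \frac{242607961773}{257808481997}$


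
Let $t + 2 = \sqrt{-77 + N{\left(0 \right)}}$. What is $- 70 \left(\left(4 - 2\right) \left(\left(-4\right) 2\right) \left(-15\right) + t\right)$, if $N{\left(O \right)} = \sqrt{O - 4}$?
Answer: $-16660 - 70 \sqrt{-77 + 2 i} \approx -16668.0 - 614.3 i$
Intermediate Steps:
$N{\left(O \right)} = \sqrt{-4 + O}$
$t = -2 + \sqrt{-77 + 2 i}$ ($t = -2 + \sqrt{-77 + \sqrt{-4 + 0}} = -2 + \sqrt{-77 + \sqrt{-4}} = -2 + \sqrt{-77 + 2 i} \approx -1.886 + 8.7757 i$)
$- 70 \left(\left(4 - 2\right) \left(\left(-4\right) 2\right) \left(-15\right) + t\right) = - 70 \left(\left(4 - 2\right) \left(\left(-4\right) 2\right) \left(-15\right) - \left(2 - \sqrt{-77 + 2 i}\right)\right) = - 70 \left(2 \left(-8\right) \left(-15\right) - \left(2 - \sqrt{-77 + 2 i}\right)\right) = - 70 \left(\left(-16\right) \left(-15\right) - \left(2 - \sqrt{-77 + 2 i}\right)\right) = - 70 \left(240 - \left(2 - \sqrt{-77 + 2 i}\right)\right) = - 70 \left(238 + \sqrt{-77 + 2 i}\right) = -16660 - 70 \sqrt{-77 + 2 i}$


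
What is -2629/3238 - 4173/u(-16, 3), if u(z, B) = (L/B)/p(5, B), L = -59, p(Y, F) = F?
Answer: 121454455/191042 ≈ 635.75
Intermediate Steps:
u(z, B) = -59/B² (u(z, B) = (-59/B)/B = -59/B²)
-2629/3238 - 4173/u(-16, 3) = -2629/3238 - 4173/((-59/3²)) = -2629*1/3238 - 4173/((-59*⅑)) = -2629/3238 - 4173/(-59/9) = -2629/3238 - 4173*(-9/59) = -2629/3238 + 37557/59 = 121454455/191042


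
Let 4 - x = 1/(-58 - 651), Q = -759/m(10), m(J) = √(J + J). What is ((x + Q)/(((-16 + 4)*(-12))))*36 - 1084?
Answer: -3071387/2836 - 759*√5/40 ≈ -1125.4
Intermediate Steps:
m(J) = √2*√J (m(J) = √(2*J) = √2*√J)
Q = -759*√5/10 ≈ -169.72
x = 2837/709 (x = 4 - 1/(-58 - 651) = 4 - 1/(-709) = 4 - 1*(-1/709) = 4 + 1/709 = 2837/709 ≈ 4.0014)
((x + Q)/(((-16 + 4)*(-12))))*36 - 1084 = ((2837/709 - 759*√5/10)/(((-16 + 4)*(-12))))*36 - 1084 = ((2837/709 - 759*√5/10)/((-12*(-12))))*36 - 1084 = ((2837/709 - 759*√5/10)/144)*36 - 1084 = ((2837/709 - 759*√5/10)*(1/144))*36 - 1084 = (2837/102096 - 253*√5/480)*36 - 1084 = (2837/2836 - 759*√5/40) - 1084 = -3071387/2836 - 759*√5/40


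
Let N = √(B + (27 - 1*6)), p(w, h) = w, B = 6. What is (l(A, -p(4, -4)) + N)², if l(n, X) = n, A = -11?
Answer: 148 - 66*√3 ≈ 33.685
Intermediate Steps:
N = 3*√3 (N = √(6 + (27 - 1*6)) = √(6 + (27 - 6)) = √(6 + 21) = √27 = 3*√3 ≈ 5.1962)
(l(A, -p(4, -4)) + N)² = (-11 + 3*√3)²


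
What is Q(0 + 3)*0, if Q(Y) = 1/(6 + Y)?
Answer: 0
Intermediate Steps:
Q(0 + 3)*0 = 0/(6 + (0 + 3)) = 0/(6 + 3) = 0/9 = (1/9)*0 = 0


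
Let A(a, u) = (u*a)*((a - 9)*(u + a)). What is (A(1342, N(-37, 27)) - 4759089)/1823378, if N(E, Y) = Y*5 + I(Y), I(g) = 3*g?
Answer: 602005468719/1823378 ≈ 3.3016e+5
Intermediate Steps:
N(E, Y) = 8*Y (N(E, Y) = Y*5 + 3*Y = 5*Y + 3*Y = 8*Y)
A(a, u) = a*u*(-9 + a)*(a + u) (A(a, u) = (a*u)*((-9 + a)*(a + u)) = a*u*(-9 + a)*(a + u))
(A(1342, N(-37, 27)) - 4759089)/1823378 = (1342*(8*27)*(1342**2 - 9*1342 - 72*27 + 1342*(8*27)) - 4759089)/1823378 = (1342*216*(1800964 - 12078 - 9*216 + 1342*216) - 4759089)*(1/1823378) = (1342*216*(1800964 - 12078 - 1944 + 289872) - 4759089)*(1/1823378) = (1342*216*2076814 - 4759089)*(1/1823378) = (602010227808 - 4759089)*(1/1823378) = 602005468719*(1/1823378) = 602005468719/1823378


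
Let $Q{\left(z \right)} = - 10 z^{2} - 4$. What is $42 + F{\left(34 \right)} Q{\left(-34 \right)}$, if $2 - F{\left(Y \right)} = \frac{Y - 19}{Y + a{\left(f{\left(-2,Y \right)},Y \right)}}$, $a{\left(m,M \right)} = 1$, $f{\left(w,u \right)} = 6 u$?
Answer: $-18130$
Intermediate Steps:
$Q{\left(z \right)} = -4 - 10 z^{2}$
$F{\left(Y \right)} = 2 - \frac{-19 + Y}{1 + Y}$ ($F{\left(Y \right)} = 2 - \frac{Y - 19}{Y + 1} = 2 - \frac{-19 + Y}{1 + Y}$)
$42 + F{\left(34 \right)} Q{\left(-34 \right)} = 42 + \frac{21 + 34}{1 + 34} \left(-4 - 10 \left(-34\right)^{2}\right) = 42 + \frac{1}{35} \cdot 55 \left(-4 - 11560\right) = 42 + \frac{11}{7} \left(-11564\right) = 42 - 18172 = -18130$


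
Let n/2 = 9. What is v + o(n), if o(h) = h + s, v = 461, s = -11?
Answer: 468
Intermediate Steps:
n = 18 (n = 2*9 = 18)
o(h) = -11 + h (o(h) = h - 11 = -11 + h)
v + o(n) = 461 + (-11 + 18) = 461 + 7 = 468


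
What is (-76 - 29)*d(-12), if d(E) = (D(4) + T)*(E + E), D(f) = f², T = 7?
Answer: 57960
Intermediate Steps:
d(E) = 46*E (d(E) = (4² + 7)*(E + E) = (16 + 7)*(2*E) = 23*(2*E) = 46*E)
(-76 - 29)*d(-12) = (-76 - 29)*(46*(-12)) = -105*(-552) = 57960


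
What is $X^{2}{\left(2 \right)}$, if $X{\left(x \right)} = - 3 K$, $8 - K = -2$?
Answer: $900$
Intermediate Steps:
$K = 10$ ($K = 8 - -2 = 8 + 2 = 10$)
$X{\left(x \right)} = -30$ ($X{\left(x \right)} = \left(-3\right) 10 = -30$)
$X^{2}{\left(2 \right)} = \left(-30\right)^{2} = 900$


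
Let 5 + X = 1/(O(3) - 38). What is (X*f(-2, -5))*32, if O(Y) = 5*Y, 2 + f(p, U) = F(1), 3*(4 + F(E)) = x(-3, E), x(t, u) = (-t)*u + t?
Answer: 22272/23 ≈ 968.35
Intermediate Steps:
x(t, u) = t - t*u (x(t, u) = -t*u + t = t - t*u)
F(E) = -5 + E (F(E) = -4 + (-3*(1 - E))/3 = -4 + (-3 + 3*E)/3 = -4 + (-1 + E) = -5 + E)
f(p, U) = -6 (f(p, U) = -2 + (-5 + 1) = -2 - 4 = -6)
X = -116/23 (X = -5 + 1/(5*3 - 38) = -5 + 1/(15 - 38) = -5 + 1/(-23) = -5 - 1/23 = -116/23 ≈ -5.0435)
(X*f(-2, -5))*32 = -116/23*(-6)*32 = (696/23)*32 = 22272/23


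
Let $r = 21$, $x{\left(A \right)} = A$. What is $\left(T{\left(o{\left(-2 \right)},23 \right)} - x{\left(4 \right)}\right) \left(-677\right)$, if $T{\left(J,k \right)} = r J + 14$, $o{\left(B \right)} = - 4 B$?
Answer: $-120506$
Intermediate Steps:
$T{\left(J,k \right)} = 14 + 21 J$ ($T{\left(J,k \right)} = 21 J + 14 = 14 + 21 J$)
$\left(T{\left(o{\left(-2 \right)},23 \right)} - x{\left(4 \right)}\right) \left(-677\right) = \left(\left(14 + 21 \left(\left(-4\right) \left(-2\right)\right)\right) - 4\right) \left(-677\right) = \left(\left(14 + 21 \cdot 8\right) - 4\right) \left(-677\right) = \left(\left(14 + 168\right) - 4\right) \left(-677\right) = \left(182 - 4\right) \left(-677\right) = 178 \left(-677\right) = -120506$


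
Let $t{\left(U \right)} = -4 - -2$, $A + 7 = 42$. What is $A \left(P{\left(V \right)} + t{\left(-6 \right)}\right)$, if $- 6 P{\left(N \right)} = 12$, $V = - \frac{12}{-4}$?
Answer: $-140$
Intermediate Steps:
$V = 3$ ($V = \left(-12\right) \left(- \frac{1}{4}\right) = 3$)
$P{\left(N \right)} = -2$ ($P{\left(N \right)} = \left(- \frac{1}{6}\right) 12 = -2$)
$A = 35$ ($A = -7 + 42 = 35$)
$t{\left(U \right)} = -2$ ($t{\left(U \right)} = -4 + 2 = -2$)
$A \left(P{\left(V \right)} + t{\left(-6 \right)}\right) = 35 \left(-2 - 2\right) = 35 \left(-4\right) = -140$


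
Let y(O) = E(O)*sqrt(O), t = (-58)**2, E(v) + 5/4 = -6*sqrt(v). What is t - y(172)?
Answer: 4396 + 5*sqrt(43)/2 ≈ 4412.4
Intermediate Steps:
E(v) = -5/4 - 6*sqrt(v)
t = 3364
y(O) = sqrt(O)*(-5/4 - 6*sqrt(O)) (y(O) = (-5/4 - 6*sqrt(O))*sqrt(O) = sqrt(O)*(-5/4 - 6*sqrt(O)))
t - y(172) = 3364 - (-6*172 - 5*sqrt(43)/2) = 3364 - (-1032 - 5*sqrt(43)/2) = 3364 + (1032 + 5*sqrt(43)/2) = 4396 + 5*sqrt(43)/2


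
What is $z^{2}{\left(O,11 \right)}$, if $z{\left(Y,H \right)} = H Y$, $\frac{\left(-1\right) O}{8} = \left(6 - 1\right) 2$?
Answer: $774400$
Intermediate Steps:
$O = -80$ ($O = - 8 \left(6 - 1\right) 2 = - 8 \cdot 5 \cdot 2 = \left(-8\right) 10 = -80$)
$z^{2}{\left(O,11 \right)} = \left(11 \left(-80\right)\right)^{2} = \left(-880\right)^{2} = 774400$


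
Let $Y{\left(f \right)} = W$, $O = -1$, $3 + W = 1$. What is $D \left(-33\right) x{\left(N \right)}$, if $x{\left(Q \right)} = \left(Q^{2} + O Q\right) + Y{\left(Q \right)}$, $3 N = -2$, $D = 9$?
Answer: $264$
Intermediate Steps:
$W = -2$ ($W = -3 + 1 = -2$)
$Y{\left(f \right)} = -2$
$N = - \frac{2}{3}$ ($N = \frac{1}{3} \left(-2\right) = - \frac{2}{3} \approx -0.66667$)
$x{\left(Q \right)} = -2 + Q^{2} - Q$ ($x{\left(Q \right)} = \left(Q^{2} - Q\right) - 2 = -2 + Q^{2} - Q$)
$D \left(-33\right) x{\left(N \right)} = 9 \left(-33\right) \left(-2 + \left(- \frac{2}{3}\right)^{2} - - \frac{2}{3}\right) = - 297 \left(-2 + \frac{4}{9} + \frac{2}{3}\right) = \left(-297\right) \left(- \frac{8}{9}\right) = 264$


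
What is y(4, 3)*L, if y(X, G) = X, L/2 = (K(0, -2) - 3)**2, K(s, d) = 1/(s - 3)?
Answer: 800/9 ≈ 88.889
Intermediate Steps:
K(s, d) = 1/(-3 + s)
L = 200/9 (L = 2*(1/(-3 + 0) - 3)**2 = 2*(1/(-3) - 3)**2 = 2*(-1/3 - 3)**2 = 2*(-10/3)**2 = 2*(100/9) = 200/9 ≈ 22.222)
y(4, 3)*L = 4*(200/9) = 800/9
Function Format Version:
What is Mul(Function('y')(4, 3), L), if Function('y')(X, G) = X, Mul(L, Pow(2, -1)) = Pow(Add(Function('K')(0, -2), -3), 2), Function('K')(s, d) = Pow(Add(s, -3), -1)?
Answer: Rational(800, 9) ≈ 88.889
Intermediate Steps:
Function('K')(s, d) = Pow(Add(-3, s), -1)
L = Rational(200, 9) (L = Mul(2, Pow(Add(Pow(Add(-3, 0), -1), -3), 2)) = Mul(2, Pow(Add(Pow(-3, -1), -3), 2)) = Mul(2, Pow(Add(Rational(-1, 3), -3), 2)) = Mul(2, Pow(Rational(-10, 3), 2)) = Mul(2, Rational(100, 9)) = Rational(200, 9) ≈ 22.222)
Mul(Function('y')(4, 3), L) = Mul(4, Rational(200, 9)) = Rational(800, 9)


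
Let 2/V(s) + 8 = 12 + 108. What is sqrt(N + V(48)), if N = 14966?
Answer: sqrt(11733358)/28 ≈ 122.34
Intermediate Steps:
V(s) = 1/56 (V(s) = 2/(-8 + (12 + 108)) = 2/(-8 + 120) = 2/112 = 2*(1/112) = 1/56)
sqrt(N + V(48)) = sqrt(14966 + 1/56) = sqrt(838097/56) = sqrt(11733358)/28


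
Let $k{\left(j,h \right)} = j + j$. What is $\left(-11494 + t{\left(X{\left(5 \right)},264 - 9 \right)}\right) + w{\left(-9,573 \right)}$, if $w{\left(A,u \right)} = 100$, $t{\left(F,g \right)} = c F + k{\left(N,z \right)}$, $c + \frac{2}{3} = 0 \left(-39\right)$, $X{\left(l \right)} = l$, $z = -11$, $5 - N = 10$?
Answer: $- \frac{34222}{3} \approx -11407.0$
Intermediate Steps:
$N = -5$ ($N = 5 - 10 = -5$)
$k{\left(j,h \right)} = 2 j$
$c = - \frac{2}{3}$ ($c = - \frac{2}{3} + 0 \left(-39\right) = - \frac{2}{3} + 0 = - \frac{2}{3} \approx -0.66667$)
$t{\left(F,g \right)} = -10 - \frac{2 F}{3}$ ($t{\left(F,g \right)} = - \frac{2 F}{3} + 2 \left(-5\right) = - \frac{2 F}{3} - 10 = -10 - \frac{2 F}{3}$)
$\left(-11494 + t{\left(X{\left(5 \right)},264 - 9 \right)}\right) + w{\left(-9,573 \right)} = \left(-11494 - \frac{40}{3}\right) + 100 = - \frac{34522}{3} + 100 = - \frac{34222}{3}$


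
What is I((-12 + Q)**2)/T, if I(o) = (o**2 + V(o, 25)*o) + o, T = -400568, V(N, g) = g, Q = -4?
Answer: -9024/50071 ≈ -0.18022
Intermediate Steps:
I(o) = o**2 + 26*o (I(o) = (o**2 + 25*o) + o = o**2 + 26*o)
I((-12 + Q)**2)/T = ((-12 - 4)**2*(26 + (-12 - 4)**2))/(-400568) = ((-16)**2*(26 + (-16)**2))*(-1/400568) = (256*(26 + 256))*(-1/400568) = (256*282)*(-1/400568) = 72192*(-1/400568) = -9024/50071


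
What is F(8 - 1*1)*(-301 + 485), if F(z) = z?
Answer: 1288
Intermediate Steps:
F(8 - 1*1)*(-301 + 485) = (8 - 1*1)*(-301 + 485) = (8 - 1)*184 = 7*184 = 1288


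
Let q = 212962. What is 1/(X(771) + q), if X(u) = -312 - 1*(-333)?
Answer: 1/212983 ≈ 4.6952e-6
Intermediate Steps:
X(u) = 21 (X(u) = -312 + 333 = 21)
1/(X(771) + q) = 1/(21 + 212962) = 1/212983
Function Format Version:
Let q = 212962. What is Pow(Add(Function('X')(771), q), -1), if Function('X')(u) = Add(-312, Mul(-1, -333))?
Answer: Rational(1, 212983) ≈ 4.6952e-6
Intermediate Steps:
Function('X')(u) = 21 (Function('X')(u) = Add(-312, 333) = 21)
Pow(Add(Function('X')(771), q), -1) = Pow(Add(21, 212962), -1) = Pow(212983, -1) = Rational(1, 212983)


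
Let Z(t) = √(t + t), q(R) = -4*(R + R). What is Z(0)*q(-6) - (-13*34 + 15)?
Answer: 427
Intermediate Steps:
q(R) = -8*R
Z(t) = √2*√t (Z(t) = √(2*t) = √2*√t)
Z(0)*q(-6) - (-13*34 + 15) = (√2*√0)*(-8*(-6)) - (-13*34 + 15) = (√2*0)*48 - (-442 + 15) = 0*48 - 1*(-427) = 0 + 427 = 427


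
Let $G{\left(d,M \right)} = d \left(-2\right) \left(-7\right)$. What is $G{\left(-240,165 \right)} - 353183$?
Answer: $-356543$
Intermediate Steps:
$G{\left(d,M \right)} = 14 d$ ($G{\left(d,M \right)} = - 2 d \left(-7\right) = 14 d$)
$G{\left(-240,165 \right)} - 353183 = 14 \left(-240\right) - 353183 = -3360 - 353183 = -356543$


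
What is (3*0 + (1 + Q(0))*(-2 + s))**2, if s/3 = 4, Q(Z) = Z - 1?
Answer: 0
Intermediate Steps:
Q(Z) = -1 + Z
s = 12 (s = 3*4 = 12)
(3*0 + (1 + Q(0))*(-2 + s))**2 = (3*0 + (1 + (-1 + 0))*(-2 + 12))**2 = (0 + (1 - 1)*10)**2 = (0 + 0*10)**2 = (0 + 0)**2 = 0**2 = 0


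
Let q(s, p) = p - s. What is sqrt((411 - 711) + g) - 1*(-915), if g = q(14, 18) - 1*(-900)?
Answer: 915 + 2*sqrt(151) ≈ 939.58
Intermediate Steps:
g = 904 (g = (18 - 1*14) - 1*(-900) = (18 - 14) + 900 = 4 + 900 = 904)
sqrt((411 - 711) + g) - 1*(-915) = sqrt((411 - 711) + 904) - 1*(-915) = sqrt(-300 + 904) + 915 = sqrt(604) + 915 = 2*sqrt(151) + 915 = 915 + 2*sqrt(151)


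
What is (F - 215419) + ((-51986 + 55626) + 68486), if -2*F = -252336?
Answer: -17125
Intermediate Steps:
F = 126168 (F = -½*(-252336) = 126168)
(F - 215419) + ((-51986 + 55626) + 68486) = (126168 - 215419) + ((-51986 + 55626) + 68486) = -89251 + (3640 + 68486) = -89251 + 72126 = -17125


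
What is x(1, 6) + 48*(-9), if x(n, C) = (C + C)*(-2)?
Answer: -456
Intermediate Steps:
x(n, C) = -4*C (x(n, C) = (2*C)*(-2) = -4*C)
x(1, 6) + 48*(-9) = -4*6 + 48*(-9) = -24 - 432 = -456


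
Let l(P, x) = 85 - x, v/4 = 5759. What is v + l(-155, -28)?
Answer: 23149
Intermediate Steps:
v = 23036 (v = 4*5759 = 23036)
v + l(-155, -28) = 23036 + (85 - 1*(-28)) = 23036 + (85 + 28) = 23036 + 113 = 23149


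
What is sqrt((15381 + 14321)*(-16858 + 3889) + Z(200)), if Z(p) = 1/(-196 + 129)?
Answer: 7*I*sqrt(35289516601)/67 ≈ 19627.0*I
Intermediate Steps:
Z(p) = -1/67 (Z(p) = 1/(-67) = -1/67)
sqrt((15381 + 14321)*(-16858 + 3889) + Z(200)) = sqrt((15381 + 14321)*(-16858 + 3889) - 1/67) = sqrt(29702*(-12969) - 1/67) = sqrt(-385205238 - 1/67) = sqrt(-25808750947/67) = 7*I*sqrt(35289516601)/67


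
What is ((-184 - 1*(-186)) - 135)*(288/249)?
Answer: -12768/83 ≈ -153.83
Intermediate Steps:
((-184 - 1*(-186)) - 135)*(288/249) = ((-184 + 186) - 135)*(288*(1/249)) = (2 - 135)*(96/83) = -133*96/83 = -12768/83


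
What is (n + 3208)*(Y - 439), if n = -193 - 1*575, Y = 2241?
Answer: 4396880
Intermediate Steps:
n = -768 (n = -193 - 575 = -768)
(n + 3208)*(Y - 439) = (-768 + 3208)*(2241 - 439) = 2440*1802 = 4396880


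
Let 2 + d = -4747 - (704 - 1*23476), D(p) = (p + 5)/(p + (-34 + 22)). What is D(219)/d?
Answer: 224/3730761 ≈ 6.0041e-5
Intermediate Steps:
D(p) = (5 + p)/(-12 + p) (D(p) = (5 + p)/(p - 12) = (5 + p)/(-12 + p))
d = 18023 (d = -2 + (-4747 - (704 - 1*23476)) = -2 + (-4747 - (704 - 23476)) = -2 + (-4747 - 1*(-22772)) = -2 + (-4747 + 22772) = -2 + 18025 = 18023)
D(219)/d = ((5 + 219)/(-12 + 219))/18023 = (224/207)*(1/18023) = 224/3730761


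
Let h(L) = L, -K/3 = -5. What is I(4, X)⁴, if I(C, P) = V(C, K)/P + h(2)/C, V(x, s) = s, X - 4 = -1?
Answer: 14641/16 ≈ 915.06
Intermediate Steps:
X = 3 (X = 4 - 1 = 3)
K = 15 (K = -3*(-5) = 15)
I(C, P) = 2/C + 15/P (I(C, P) = 15/P + 2/C = 2/C + 15/P)
I(4, X)⁴ = (2/4 + 15/3)⁴ = (2*(¼) + 15*(⅓))⁴ = (½ + 5)⁴ = (11/2)⁴ = 14641/16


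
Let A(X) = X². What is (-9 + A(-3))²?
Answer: 0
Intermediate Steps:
(-9 + A(-3))² = (-9 + (-3)²)² = (-9 + 9)² = 0² = 0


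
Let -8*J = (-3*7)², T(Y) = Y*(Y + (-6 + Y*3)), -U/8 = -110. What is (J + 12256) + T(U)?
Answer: 24836167/8 ≈ 3.1045e+6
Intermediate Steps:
U = 880 (U = -8*(-110) = 880)
T(Y) = Y*(-6 + 4*Y) (T(Y) = Y*(Y + (-6 + 3*Y)) = Y*(-6 + 4*Y))
J = -441/8 (J = -(-3*7)²/8 = -⅛*(-21)² = -⅛*441 = -441/8 ≈ -55.125)
(J + 12256) + T(U) = (-441/8 + 12256) + 2*880*(-3 + 2*880) = 97607/8 + 2*880*(-3 + 1760) = 97607/8 + 2*880*1757 = 97607/8 + 3092320 = 24836167/8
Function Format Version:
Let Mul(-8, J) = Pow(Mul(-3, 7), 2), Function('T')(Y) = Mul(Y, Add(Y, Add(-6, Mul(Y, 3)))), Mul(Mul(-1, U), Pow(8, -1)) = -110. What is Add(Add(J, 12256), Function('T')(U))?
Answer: Rational(24836167, 8) ≈ 3.1045e+6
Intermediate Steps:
U = 880 (U = Mul(-8, -110) = 880)
Function('T')(Y) = Mul(Y, Add(-6, Mul(4, Y))) (Function('T')(Y) = Mul(Y, Add(Y, Add(-6, Mul(3, Y)))) = Mul(Y, Add(-6, Mul(4, Y))))
J = Rational(-441, 8) (J = Mul(Rational(-1, 8), Pow(Mul(-3, 7), 2)) = Mul(Rational(-1, 8), Pow(-21, 2)) = Mul(Rational(-1, 8), 441) = Rational(-441, 8) ≈ -55.125)
Add(Add(J, 12256), Function('T')(U)) = Add(Add(Rational(-441, 8), 12256), Mul(2, 880, Add(-3, Mul(2, 880)))) = Add(Rational(97607, 8), Mul(2, 880, Add(-3, 1760))) = Add(Rational(97607, 8), Mul(2, 880, 1757)) = Add(Rational(97607, 8), 3092320) = Rational(24836167, 8)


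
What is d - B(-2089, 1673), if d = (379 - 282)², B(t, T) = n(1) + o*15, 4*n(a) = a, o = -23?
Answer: 39015/4 ≈ 9753.8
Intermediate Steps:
n(a) = a/4
B(t, T) = -1379/4 (B(t, T) = (¼)*1 - 23*15 = ¼ - 345 = -1379/4)
d = 9409 (d = 97² = 9409)
d - B(-2089, 1673) = 9409 - 1*(-1379/4) = 9409 + 1379/4 = 39015/4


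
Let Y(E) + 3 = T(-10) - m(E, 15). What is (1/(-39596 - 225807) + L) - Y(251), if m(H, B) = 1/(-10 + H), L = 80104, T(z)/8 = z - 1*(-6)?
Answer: 5125860840259/63962123 ≈ 80139.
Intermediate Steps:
T(z) = 48 + 8*z (T(z) = 8*(z - 1*(-6)) = 8*(z + 6) = 8*(6 + z) = 48 + 8*z)
Y(E) = -35 - 1/(-10 + E) (Y(E) = -3 + ((48 + 8*(-10)) - 1/(-10 + E)) = -3 + ((48 - 80) - 1/(-10 + E)) = -3 + (-32 - 1/(-10 + E)) = -35 - 1/(-10 + E))
(1/(-39596 - 225807) + L) - Y(251) = (1/(-39596 - 225807) + 80104) - (349 - 35*251)/(-10 + 251) = (1/(-265403) + 80104) - (349 - 8785)/241 = (-1/265403 + 80104) - (-8436)/241 = 21259841911/265403 - 1*(-8436/241) = 21259841911/265403 + 8436/241 = 5125860840259/63962123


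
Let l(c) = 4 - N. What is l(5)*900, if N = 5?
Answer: -900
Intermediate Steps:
l(c) = -1 (l(c) = 4 - 1*5 = 4 - 5 = -1)
l(5)*900 = -1*900 = -900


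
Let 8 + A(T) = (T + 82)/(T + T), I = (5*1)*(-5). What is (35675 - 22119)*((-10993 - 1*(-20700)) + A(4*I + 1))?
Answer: 13016599982/99 ≈ 1.3148e+8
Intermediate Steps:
I = -25 (I = 5*(-5) = -25)
A(T) = -8 + (82 + T)/(2*T) (A(T) = -8 + (T + 82)/(T + T) = -8 + (82 + T)/((2*T)) = -8 + (82 + T)*(1/(2*T)) = -8 + (82 + T)/(2*T))
(35675 - 22119)*((-10993 - 1*(-20700)) + A(4*I + 1)) = (35675 - 22119)*((-10993 - 1*(-20700)) + (-15/2 + 41/(4*(-25) + 1))) = 13556*((-10993 + 20700) + (-15/2 + 41/(-100 + 1))) = 13556*(9707 + (-15/2 + 41/(-99))) = 13556*(9707 + (-15/2 + 41*(-1/99))) = 13556*(9707 + (-15/2 - 41/99)) = 13556*(9707 - 1567/198) = 13556*(1920419/198) = 13016599982/99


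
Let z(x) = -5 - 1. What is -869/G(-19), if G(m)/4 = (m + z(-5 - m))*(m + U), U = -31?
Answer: -869/5000 ≈ -0.17380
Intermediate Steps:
z(x) = -6
G(m) = 4*(-31 + m)*(-6 + m) (G(m) = 4*((m - 6)*(m - 31)) = 4*((-6 + m)*(-31 + m)) = 4*((-31 + m)*(-6 + m)) = 4*(-31 + m)*(-6 + m))
-869/G(-19) = -869/(744 - 148*(-19) + 4*(-19)²) = -869/(744 + 2812 + 4*361) = -869/(744 + 2812 + 1444) = -869/5000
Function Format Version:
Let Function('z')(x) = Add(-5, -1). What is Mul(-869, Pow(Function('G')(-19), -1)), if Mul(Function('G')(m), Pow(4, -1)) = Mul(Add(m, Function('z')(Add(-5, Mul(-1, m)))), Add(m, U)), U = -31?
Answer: Rational(-869, 5000) ≈ -0.17380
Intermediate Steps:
Function('z')(x) = -6
Function('G')(m) = Mul(4, Add(-31, m), Add(-6, m)) (Function('G')(m) = Mul(4, Mul(Add(m, -6), Add(m, -31))) = Mul(4, Mul(Add(-6, m), Add(-31, m))) = Mul(4, Mul(Add(-31, m), Add(-6, m))) = Mul(4, Add(-31, m), Add(-6, m)))
Mul(-869, Pow(Function('G')(-19), -1)) = Mul(-869, Pow(Add(744, Mul(-148, -19), Mul(4, Pow(-19, 2))), -1)) = Mul(-869, Pow(Add(744, 2812, Mul(4, 361)), -1)) = Mul(-869, Pow(Add(744, 2812, 1444), -1)) = Mul(-869, Pow(5000, -1)) = Mul(-869, Rational(1, 5000)) = Rational(-869, 5000)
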